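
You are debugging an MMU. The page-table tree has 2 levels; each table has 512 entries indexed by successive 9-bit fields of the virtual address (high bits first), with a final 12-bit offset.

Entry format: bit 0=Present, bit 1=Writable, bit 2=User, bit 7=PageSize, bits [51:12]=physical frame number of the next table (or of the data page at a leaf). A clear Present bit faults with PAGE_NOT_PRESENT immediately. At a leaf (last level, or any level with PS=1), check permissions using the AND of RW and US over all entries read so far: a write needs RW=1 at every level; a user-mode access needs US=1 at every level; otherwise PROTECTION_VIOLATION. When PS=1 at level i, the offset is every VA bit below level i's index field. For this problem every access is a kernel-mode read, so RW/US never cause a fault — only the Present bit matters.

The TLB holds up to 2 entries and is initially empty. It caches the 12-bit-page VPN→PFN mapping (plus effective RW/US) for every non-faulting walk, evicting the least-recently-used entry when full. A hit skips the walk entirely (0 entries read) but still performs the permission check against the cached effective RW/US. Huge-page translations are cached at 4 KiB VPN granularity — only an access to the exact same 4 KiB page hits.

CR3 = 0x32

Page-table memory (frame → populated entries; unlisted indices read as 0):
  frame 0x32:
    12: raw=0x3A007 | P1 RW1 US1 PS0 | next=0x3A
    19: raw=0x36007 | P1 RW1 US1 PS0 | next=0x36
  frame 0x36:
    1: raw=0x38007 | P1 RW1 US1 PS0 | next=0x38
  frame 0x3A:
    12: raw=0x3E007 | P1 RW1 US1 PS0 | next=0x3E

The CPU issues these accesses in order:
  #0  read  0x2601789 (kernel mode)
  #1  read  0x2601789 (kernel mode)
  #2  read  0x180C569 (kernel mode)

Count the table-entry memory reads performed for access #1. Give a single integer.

Walk each access:
#0 VA=0x2601789 (r,kernel):
  L0 @0x32[19] → 0x36007  P=1,RW=1,US=1,PS=0
  L1 @0x36[1] → 0x38007  P=1,RW=1,US=1,PS=0
  ⇒ phys 0x38789  [2 reads]
#1 VA=0x2601789 (r,kernel):
  TLB hit vpn=0x2601 → PA=0x38789
#2 VA=0x180C569 (r,kernel):
  L0 @0x32[12] → 0x3A007  P=1,RW=1,US=1,PS=0
  L1 @0x3A[12] → 0x3E007  P=1,RW=1,US=1,PS=0
  ⇒ phys 0x3E569  [2 reads]

Entries read for #1: 0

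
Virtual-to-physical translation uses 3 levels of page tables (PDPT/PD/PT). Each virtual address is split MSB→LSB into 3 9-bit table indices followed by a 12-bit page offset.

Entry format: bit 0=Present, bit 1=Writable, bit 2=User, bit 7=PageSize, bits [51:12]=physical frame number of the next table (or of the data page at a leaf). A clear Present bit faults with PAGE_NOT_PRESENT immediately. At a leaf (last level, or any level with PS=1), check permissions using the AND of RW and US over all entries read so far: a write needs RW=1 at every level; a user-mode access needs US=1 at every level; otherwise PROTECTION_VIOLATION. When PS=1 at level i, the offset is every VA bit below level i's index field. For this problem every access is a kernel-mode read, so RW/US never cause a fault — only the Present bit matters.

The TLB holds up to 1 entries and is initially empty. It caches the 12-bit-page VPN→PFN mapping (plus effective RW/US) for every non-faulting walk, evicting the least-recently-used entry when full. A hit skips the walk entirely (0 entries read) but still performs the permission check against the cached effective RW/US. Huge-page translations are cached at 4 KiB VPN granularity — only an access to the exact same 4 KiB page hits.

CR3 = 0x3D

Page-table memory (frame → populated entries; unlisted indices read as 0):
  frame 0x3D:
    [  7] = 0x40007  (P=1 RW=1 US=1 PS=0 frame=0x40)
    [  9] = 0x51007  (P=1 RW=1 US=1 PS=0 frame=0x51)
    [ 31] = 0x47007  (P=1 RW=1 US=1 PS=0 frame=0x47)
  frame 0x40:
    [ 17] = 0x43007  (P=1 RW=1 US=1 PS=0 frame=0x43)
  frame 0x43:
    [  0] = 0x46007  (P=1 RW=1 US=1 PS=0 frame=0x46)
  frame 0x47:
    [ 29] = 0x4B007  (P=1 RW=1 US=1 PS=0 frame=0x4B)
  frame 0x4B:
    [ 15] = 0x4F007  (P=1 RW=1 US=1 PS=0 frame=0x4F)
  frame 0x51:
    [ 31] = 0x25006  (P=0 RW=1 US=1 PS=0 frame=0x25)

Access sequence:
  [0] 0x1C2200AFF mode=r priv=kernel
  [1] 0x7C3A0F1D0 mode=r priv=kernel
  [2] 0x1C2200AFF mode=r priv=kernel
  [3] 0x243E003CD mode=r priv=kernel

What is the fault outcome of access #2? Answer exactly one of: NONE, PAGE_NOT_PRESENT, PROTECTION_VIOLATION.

Trace:
#0 VA=0x1C2200AFF (r,kernel):
  L0 @0x3D[7] → 0x40007  P=1,RW=1,US=1,PS=0
  L1 @0x40[17] → 0x43007  P=1,RW=1,US=1,PS=0
  L2 @0x43[0] → 0x46007  P=1,RW=1,US=1,PS=0
  ✓ 0x46AFF  — 3 lookups
#1 VA=0x7C3A0F1D0 (r,kernel):
  L0 @0x3D[31] → 0x47007  P=1,RW=1,US=1,PS=0
  L1 @0x47[29] → 0x4B007  P=1,RW=1,US=1,PS=0
  L2 @0x4B[15] → 0x4F007  P=1,RW=1,US=1,PS=0
  ✓ 0x4F1D0  — 3 lookups
#2 VA=0x1C2200AFF (r,kernel):
  L0 @0x3D[7] → 0x40007  P=1,RW=1,US=1,PS=0
  L1 @0x40[17] → 0x43007  P=1,RW=1,US=1,PS=0
  L2 @0x43[0] → 0x46007  P=1,RW=1,US=1,PS=0
  ✓ 0x46AFF  — 3 lookups
#3 VA=0x243E003CD (r,kernel):
  L0 @0x3D[9] → 0x51007  P=1,RW=1,US=1,PS=0
  L1 @0x51[31] → 0x25006  P=0,RW=1,US=1,PS=0
  ✗ PAGE_NOT_PRESENT  [2 reads]

Access #2 fault: NONE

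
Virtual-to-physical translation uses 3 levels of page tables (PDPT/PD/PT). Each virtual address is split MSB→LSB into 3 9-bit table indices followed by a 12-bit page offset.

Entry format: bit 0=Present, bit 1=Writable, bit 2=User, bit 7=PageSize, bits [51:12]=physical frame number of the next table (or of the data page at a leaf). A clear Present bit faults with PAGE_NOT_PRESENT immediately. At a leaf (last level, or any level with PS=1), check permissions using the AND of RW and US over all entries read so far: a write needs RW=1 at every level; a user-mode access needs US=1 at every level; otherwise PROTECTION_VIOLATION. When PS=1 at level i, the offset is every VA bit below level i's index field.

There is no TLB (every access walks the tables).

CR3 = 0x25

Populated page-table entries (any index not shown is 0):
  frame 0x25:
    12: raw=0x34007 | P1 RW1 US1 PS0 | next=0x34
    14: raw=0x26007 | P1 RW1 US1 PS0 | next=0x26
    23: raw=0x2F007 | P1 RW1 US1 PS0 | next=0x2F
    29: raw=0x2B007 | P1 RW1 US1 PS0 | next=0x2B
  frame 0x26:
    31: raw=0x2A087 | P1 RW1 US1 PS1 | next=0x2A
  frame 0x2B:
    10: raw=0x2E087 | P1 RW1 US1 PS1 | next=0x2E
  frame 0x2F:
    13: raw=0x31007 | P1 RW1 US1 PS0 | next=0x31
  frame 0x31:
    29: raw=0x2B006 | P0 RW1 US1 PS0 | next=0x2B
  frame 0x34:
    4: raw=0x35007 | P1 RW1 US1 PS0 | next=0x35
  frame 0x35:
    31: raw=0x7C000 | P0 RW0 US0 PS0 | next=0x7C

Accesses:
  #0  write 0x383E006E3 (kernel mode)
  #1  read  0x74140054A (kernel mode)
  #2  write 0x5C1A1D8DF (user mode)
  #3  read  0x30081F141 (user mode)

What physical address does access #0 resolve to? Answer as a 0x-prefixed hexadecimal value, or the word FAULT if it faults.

Walk each access:
#0 VA=0x383E006E3 (w,kernel):
  lvl0: tbl 0x25, slot 14 ⇒ 0x26007 (P1/RW1/US1/PS0)
  lvl1: tbl 0x26, slot 31 ⇒ 0x2A087 (P1/RW1/US1/PS1)
  ⇒ phys 0x2A6E3 (huge @L1)  [2 reads]
#1 VA=0x74140054A (r,kernel):
  lvl0: tbl 0x25, slot 29 ⇒ 0x2B007 (P1/RW1/US1/PS0)
  lvl1: tbl 0x2B, slot 10 ⇒ 0x2E087 (P1/RW1/US1/PS1)
  ⇒ phys 0x2E54A (huge @L1)  [2 reads]
#2 VA=0x5C1A1D8DF (w,user):
  lvl0: tbl 0x25, slot 23 ⇒ 0x2F007 (P1/RW1/US1/PS0)
  lvl1: tbl 0x2F, slot 13 ⇒ 0x31007 (P1/RW1/US1/PS0)
  lvl2: tbl 0x31, slot 29 ⇒ 0x2B006 (P0/RW1/US1/PS0)
  ✗ PAGE_NOT_PRESENT  [3 reads]
#3 VA=0x30081F141 (r,user):
  lvl0: tbl 0x25, slot 12 ⇒ 0x34007 (P1/RW1/US1/PS0)
  lvl1: tbl 0x34, slot 4 ⇒ 0x35007 (P1/RW1/US1/PS0)
  lvl2: tbl 0x35, slot 31 ⇒ 0x7C000 (P0/RW0/US0/PS0)
  ✗ PAGE_NOT_PRESENT  [3 reads]

Access #0 PA: 0x2A6E3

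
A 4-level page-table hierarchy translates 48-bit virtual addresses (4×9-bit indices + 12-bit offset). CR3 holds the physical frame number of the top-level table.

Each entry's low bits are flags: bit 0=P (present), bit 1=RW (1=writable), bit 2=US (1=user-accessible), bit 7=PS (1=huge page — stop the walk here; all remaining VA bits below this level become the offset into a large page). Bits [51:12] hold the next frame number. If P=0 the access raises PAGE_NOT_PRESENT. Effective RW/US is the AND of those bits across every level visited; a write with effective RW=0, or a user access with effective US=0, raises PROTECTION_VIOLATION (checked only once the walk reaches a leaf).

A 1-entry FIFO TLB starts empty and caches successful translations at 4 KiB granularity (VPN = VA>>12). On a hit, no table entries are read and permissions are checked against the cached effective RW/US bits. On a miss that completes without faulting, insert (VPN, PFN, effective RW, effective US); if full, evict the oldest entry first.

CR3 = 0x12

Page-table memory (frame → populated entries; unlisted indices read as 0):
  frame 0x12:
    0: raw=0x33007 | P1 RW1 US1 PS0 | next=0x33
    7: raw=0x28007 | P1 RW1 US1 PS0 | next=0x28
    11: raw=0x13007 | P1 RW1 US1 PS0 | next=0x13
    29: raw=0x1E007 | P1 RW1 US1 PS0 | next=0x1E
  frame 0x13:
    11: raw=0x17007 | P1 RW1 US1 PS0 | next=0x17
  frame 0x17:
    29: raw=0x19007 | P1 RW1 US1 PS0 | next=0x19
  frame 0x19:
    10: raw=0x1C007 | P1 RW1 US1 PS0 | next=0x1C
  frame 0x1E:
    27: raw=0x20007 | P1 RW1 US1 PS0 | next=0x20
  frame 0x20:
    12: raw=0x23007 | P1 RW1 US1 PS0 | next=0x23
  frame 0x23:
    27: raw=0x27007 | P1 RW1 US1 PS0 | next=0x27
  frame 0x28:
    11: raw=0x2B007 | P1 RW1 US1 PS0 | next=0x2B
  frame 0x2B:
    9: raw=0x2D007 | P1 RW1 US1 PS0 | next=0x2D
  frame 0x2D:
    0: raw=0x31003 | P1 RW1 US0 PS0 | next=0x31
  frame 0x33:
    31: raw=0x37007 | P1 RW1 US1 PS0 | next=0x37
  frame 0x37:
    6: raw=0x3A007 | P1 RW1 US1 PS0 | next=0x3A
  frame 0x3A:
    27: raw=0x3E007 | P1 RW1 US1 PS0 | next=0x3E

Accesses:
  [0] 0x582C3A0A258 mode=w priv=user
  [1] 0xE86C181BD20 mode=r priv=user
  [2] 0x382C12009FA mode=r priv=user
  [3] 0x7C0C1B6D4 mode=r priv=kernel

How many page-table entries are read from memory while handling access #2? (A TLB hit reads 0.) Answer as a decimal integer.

Walk each access:
#0 VA=0x582C3A0A258 (w,user):
  L0 @0x12[11] → 0x13007  P=1,RW=1,US=1,PS=0
  L1 @0x13[11] → 0x17007  P=1,RW=1,US=1,PS=0
  L2 @0x17[29] → 0x19007  P=1,RW=1,US=1,PS=0
  L3 @0x19[10] → 0x1C007  P=1,RW=1,US=1,PS=0
  → PA=0x1C258  (4 entries read)
#1 VA=0xE86C181BD20 (r,user):
  L0 @0x12[29] → 0x1E007  P=1,RW=1,US=1,PS=0
  L1 @0x1E[27] → 0x20007  P=1,RW=1,US=1,PS=0
  L2 @0x20[12] → 0x23007  P=1,RW=1,US=1,PS=0
  L3 @0x23[27] → 0x27007  P=1,RW=1,US=1,PS=0
  → PA=0x27D20  (4 entries read)
#2 VA=0x382C12009FA (r,user):
  L0 @0x12[7] → 0x28007  P=1,RW=1,US=1,PS=0
  L1 @0x28[11] → 0x2B007  P=1,RW=1,US=1,PS=0
  L2 @0x2B[9] → 0x2D007  P=1,RW=1,US=1,PS=0
  L3 @0x2D[0] → 0x31003  P=1,RW=1,US=0,PS=0
  ⇒ fault: PROTECTION_VIOLATION  — 4 lookups
#3 VA=0x7C0C1B6D4 (r,kernel):
  L0 @0x12[0] → 0x33007  P=1,RW=1,US=1,PS=0
  L1 @0x33[31] → 0x37007  P=1,RW=1,US=1,PS=0
  L2 @0x37[6] → 0x3A007  P=1,RW=1,US=1,PS=0
  L3 @0x3A[27] → 0x3E007  P=1,RW=1,US=1,PS=0
  → PA=0x3E6D4  (4 entries read)

Entries read for #2: 4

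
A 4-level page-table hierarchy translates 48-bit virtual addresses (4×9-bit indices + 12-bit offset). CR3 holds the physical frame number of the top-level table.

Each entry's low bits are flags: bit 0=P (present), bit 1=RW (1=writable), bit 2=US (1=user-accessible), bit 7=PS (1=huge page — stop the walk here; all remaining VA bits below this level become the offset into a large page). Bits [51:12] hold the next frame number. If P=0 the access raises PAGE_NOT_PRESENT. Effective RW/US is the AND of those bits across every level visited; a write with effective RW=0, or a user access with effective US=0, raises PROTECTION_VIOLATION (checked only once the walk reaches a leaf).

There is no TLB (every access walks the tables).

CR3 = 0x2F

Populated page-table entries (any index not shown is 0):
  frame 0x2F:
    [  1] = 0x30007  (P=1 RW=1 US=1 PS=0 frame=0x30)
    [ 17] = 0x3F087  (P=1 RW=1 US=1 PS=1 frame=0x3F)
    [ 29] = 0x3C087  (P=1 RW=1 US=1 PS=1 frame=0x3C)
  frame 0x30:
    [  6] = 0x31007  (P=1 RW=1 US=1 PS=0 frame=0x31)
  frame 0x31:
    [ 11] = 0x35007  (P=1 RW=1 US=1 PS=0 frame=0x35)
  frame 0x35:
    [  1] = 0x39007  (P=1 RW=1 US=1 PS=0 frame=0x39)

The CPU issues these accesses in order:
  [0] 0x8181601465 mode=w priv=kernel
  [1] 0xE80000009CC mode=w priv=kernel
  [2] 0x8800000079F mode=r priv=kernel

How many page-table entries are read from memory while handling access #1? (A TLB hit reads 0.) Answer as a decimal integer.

Trace:
#0 VA=0x8181601465 (w,kernel):
  L0: frame=0x2F idx=1 entry=0x30007 [P=1 RW=1 US=1 PS=0]
  L1: frame=0x30 idx=6 entry=0x31007 [P=1 RW=1 US=1 PS=0]
  L2: frame=0x31 idx=11 entry=0x35007 [P=1 RW=1 US=1 PS=0]
  L3: frame=0x35 idx=1 entry=0x39007 [P=1 RW=1 US=1 PS=0]
  → PA=0x39465  (4 entries read)
#1 VA=0xE80000009CC (w,kernel):
  L0: frame=0x2F idx=29 entry=0x3C087 [P=1 RW=1 US=1 PS=1]
  → PA=0x3C9CC (huge @L0)  (1 entries read)
#2 VA=0x8800000079F (r,kernel):
  L0: frame=0x2F idx=17 entry=0x3F087 [P=1 RW=1 US=1 PS=1]
  → PA=0x3F79F (huge @L0)  (1 entries read)

Entries read for #1: 1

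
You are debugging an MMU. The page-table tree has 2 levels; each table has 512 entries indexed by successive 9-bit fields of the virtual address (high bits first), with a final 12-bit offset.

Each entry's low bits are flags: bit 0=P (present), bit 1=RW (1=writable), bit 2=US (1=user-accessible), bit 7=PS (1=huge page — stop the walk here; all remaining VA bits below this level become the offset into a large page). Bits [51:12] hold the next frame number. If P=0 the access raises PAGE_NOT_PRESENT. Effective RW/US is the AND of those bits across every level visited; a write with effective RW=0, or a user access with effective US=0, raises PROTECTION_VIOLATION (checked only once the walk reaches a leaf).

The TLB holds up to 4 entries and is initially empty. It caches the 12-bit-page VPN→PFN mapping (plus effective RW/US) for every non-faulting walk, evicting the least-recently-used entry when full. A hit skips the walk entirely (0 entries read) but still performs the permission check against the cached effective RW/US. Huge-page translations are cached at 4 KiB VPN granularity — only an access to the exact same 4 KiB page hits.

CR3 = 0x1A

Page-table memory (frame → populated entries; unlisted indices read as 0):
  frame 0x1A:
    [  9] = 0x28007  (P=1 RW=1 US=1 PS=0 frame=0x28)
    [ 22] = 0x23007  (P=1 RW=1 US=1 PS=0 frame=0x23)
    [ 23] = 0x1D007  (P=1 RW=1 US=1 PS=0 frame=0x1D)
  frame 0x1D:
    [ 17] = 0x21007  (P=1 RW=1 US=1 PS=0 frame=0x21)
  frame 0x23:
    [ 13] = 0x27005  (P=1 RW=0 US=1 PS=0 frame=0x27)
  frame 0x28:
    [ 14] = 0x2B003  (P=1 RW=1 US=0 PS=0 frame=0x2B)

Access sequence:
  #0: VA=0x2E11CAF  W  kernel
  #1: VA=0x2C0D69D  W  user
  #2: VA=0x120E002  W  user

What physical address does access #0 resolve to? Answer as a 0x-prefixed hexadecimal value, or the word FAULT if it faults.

Trace:
#0 VA=0x2E11CAF (w,kernel):
  lvl0: tbl 0x1A, slot 23 ⇒ 0x1D007 (P1/RW1/US1/PS0)
  lvl1: tbl 0x1D, slot 17 ⇒ 0x21007 (P1/RW1/US1/PS0)
  ⇒ phys 0x21CAF  [2 reads]
#1 VA=0x2C0D69D (w,user):
  lvl0: tbl 0x1A, slot 22 ⇒ 0x23007 (P1/RW1/US1/PS0)
  lvl1: tbl 0x23, slot 13 ⇒ 0x27005 (P1/RW0/US1/PS0)
  ⇒ fault: PROTECTION_VIOLATION  — 2 lookups
#2 VA=0x120E002 (w,user):
  lvl0: tbl 0x1A, slot 9 ⇒ 0x28007 (P1/RW1/US1/PS0)
  lvl1: tbl 0x28, slot 14 ⇒ 0x2B003 (P1/RW1/US0/PS0)
  ⇒ fault: PROTECTION_VIOLATION  — 2 lookups

Access #0 PA: 0x21CAF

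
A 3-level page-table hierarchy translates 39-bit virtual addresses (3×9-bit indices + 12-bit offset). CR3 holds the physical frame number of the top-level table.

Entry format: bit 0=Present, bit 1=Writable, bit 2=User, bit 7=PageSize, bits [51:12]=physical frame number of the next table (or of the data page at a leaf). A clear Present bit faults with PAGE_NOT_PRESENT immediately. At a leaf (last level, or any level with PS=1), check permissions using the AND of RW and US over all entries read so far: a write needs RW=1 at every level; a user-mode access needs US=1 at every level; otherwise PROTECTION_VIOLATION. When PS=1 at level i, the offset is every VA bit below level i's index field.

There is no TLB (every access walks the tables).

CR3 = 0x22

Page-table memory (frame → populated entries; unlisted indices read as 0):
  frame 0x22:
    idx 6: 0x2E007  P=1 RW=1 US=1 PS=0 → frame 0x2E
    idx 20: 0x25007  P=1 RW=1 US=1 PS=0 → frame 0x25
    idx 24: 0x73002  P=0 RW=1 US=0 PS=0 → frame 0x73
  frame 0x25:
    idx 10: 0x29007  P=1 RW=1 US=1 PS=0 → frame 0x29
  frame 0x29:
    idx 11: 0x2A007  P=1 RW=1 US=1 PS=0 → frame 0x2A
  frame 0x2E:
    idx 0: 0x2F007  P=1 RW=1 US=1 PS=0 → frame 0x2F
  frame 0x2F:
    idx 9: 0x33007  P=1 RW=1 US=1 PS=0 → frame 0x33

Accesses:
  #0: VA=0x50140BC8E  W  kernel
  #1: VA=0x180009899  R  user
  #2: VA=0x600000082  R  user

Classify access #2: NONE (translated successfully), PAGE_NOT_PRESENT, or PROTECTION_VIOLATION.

Per-access translation:
#0 VA=0x50140BC8E (w,kernel):
  L0: frame=0x22 idx=20 entry=0x25007 [P=1 RW=1 US=1 PS=0]
  L1: frame=0x25 idx=10 entry=0x29007 [P=1 RW=1 US=1 PS=0]
  L2: frame=0x29 idx=11 entry=0x2A007 [P=1 RW=1 US=1 PS=0]
  → PA=0x2AC8E  (3 entries read)
#1 VA=0x180009899 (r,user):
  L0: frame=0x22 idx=6 entry=0x2E007 [P=1 RW=1 US=1 PS=0]
  L1: frame=0x2E idx=0 entry=0x2F007 [P=1 RW=1 US=1 PS=0]
  L2: frame=0x2F idx=9 entry=0x33007 [P=1 RW=1 US=1 PS=0]
  → PA=0x33899  (3 entries read)
#2 VA=0x600000082 (r,user):
  L0: frame=0x22 idx=24 entry=0x73002 [P=0 RW=1 US=0 PS=0]
  ✗ PAGE_NOT_PRESENT  [1 reads]

Access #2 fault: PAGE_NOT_PRESENT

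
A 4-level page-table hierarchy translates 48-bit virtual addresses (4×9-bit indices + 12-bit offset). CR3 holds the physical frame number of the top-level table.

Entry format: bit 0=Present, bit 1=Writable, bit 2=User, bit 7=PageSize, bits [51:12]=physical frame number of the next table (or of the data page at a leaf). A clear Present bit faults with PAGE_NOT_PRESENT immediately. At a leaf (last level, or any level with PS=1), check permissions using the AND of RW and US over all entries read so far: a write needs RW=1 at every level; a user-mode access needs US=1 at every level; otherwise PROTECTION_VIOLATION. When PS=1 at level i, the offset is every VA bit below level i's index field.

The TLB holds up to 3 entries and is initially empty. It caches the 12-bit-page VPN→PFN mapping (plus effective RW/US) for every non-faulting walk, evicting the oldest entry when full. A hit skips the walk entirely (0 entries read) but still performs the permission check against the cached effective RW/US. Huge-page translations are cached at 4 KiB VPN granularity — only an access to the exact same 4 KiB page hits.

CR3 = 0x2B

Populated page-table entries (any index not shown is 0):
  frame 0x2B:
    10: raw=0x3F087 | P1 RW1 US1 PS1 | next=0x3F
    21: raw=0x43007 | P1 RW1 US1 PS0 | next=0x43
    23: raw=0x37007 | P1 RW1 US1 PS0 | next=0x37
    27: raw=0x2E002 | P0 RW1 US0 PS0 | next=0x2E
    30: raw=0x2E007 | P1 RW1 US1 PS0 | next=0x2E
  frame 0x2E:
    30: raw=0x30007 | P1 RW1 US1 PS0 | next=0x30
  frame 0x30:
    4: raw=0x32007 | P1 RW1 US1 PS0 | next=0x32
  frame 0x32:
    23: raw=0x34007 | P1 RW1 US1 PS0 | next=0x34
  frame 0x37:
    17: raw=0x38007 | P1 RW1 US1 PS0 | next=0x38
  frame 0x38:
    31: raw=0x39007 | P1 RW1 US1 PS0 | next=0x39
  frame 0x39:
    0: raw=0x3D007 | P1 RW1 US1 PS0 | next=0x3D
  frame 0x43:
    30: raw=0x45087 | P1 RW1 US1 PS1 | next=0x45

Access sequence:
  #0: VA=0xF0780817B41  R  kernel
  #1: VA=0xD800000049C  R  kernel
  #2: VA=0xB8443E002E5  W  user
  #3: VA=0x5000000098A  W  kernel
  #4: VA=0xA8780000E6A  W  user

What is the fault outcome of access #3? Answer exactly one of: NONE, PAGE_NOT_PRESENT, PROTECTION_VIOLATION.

Per-access translation:
#0 VA=0xF0780817B41 (r,kernel):
  [0] read 0x2B idx=30: raw=0x2E007 flags P=1 W=1 U=1 S=0
  [1] read 0x2E idx=30: raw=0x30007 flags P=1 W=1 U=1 S=0
  [2] read 0x30 idx=4: raw=0x32007 flags P=1 W=1 U=1 S=0
  [3] read 0x32 idx=23: raw=0x34007 flags P=1 W=1 U=1 S=0
  ⇒ phys 0x34B41  [4 reads]
#1 VA=0xD800000049C (r,kernel):
  [0] read 0x2B idx=27: raw=0x2E002 flags P=0 W=1 U=0 S=0
  ⇒ fault: PAGE_NOT_PRESENT  — 1 lookups
#2 VA=0xB8443E002E5 (w,user):
  [0] read 0x2B idx=23: raw=0x37007 flags P=1 W=1 U=1 S=0
  [1] read 0x37 idx=17: raw=0x38007 flags P=1 W=1 U=1 S=0
  [2] read 0x38 idx=31: raw=0x39007 flags P=1 W=1 U=1 S=0
  [3] read 0x39 idx=0: raw=0x3D007 flags P=1 W=1 U=1 S=0
  ⇒ phys 0x3D2E5  [4 reads]
#3 VA=0x5000000098A (w,kernel):
  [0] read 0x2B idx=10: raw=0x3F087 flags P=1 W=1 U=1 S=1
  ⇒ phys 0x3F98A (huge @L0)  [1 reads]
#4 VA=0xA8780000E6A (w,user):
  [0] read 0x2B idx=21: raw=0x43007 flags P=1 W=1 U=1 S=0
  [1] read 0x43 idx=30: raw=0x45087 flags P=1 W=1 U=1 S=1
  ⇒ phys 0x45E6A (huge @L1)  [2 reads]

Access #3 fault: NONE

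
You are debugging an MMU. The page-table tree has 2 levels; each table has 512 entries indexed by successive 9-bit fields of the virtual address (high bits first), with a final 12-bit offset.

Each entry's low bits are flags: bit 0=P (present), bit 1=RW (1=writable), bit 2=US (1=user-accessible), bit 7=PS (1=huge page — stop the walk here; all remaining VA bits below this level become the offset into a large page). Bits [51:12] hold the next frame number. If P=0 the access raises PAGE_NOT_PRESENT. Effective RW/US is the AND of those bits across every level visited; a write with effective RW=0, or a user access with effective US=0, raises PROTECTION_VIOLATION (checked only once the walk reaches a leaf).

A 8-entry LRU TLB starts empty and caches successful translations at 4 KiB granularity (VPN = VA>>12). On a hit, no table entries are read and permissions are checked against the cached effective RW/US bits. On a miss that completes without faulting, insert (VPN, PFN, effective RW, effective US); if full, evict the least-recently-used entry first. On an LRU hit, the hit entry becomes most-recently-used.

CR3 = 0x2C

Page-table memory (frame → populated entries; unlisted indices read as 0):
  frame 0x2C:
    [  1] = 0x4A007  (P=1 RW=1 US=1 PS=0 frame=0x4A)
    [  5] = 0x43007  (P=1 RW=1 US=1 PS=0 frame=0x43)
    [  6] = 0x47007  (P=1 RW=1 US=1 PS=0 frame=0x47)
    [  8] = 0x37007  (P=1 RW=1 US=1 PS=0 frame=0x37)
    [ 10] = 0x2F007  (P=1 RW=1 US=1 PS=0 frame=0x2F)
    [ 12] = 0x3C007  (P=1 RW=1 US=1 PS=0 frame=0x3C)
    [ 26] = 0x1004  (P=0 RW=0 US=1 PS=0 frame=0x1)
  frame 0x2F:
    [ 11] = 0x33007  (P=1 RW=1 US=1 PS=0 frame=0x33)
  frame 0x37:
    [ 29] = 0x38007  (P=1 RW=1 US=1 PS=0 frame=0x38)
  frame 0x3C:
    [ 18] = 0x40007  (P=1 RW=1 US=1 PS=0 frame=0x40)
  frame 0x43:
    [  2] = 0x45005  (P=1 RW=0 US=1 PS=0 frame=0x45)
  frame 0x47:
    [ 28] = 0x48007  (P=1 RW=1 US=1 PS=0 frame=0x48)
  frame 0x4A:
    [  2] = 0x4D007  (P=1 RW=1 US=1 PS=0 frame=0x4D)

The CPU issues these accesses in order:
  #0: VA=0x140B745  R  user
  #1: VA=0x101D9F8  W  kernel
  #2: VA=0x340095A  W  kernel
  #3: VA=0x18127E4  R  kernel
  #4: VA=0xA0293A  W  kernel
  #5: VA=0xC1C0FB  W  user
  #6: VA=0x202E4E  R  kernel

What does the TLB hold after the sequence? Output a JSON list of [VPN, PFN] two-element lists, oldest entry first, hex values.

Per-access translation:
#0 VA=0x140B745 (r,user):
  L0: frame=0x2C idx=10 entry=0x2F007 [P=1 RW=1 US=1 PS=0]
  L1: frame=0x2F idx=11 entry=0x33007 [P=1 RW=1 US=1 PS=0]
  ⇒ phys 0x33745  [2 reads]
#1 VA=0x101D9F8 (w,kernel):
  L0: frame=0x2C idx=8 entry=0x37007 [P=1 RW=1 US=1 PS=0]
  L1: frame=0x37 idx=29 entry=0x38007 [P=1 RW=1 US=1 PS=0]
  ⇒ phys 0x389F8  [2 reads]
#2 VA=0x340095A (w,kernel):
  L0: frame=0x2C idx=26 entry=0x1004 [P=0 RW=0 US=1 PS=0]
  ⇒ fault: PAGE_NOT_PRESENT  — 1 lookups
#3 VA=0x18127E4 (r,kernel):
  L0: frame=0x2C idx=12 entry=0x3C007 [P=1 RW=1 US=1 PS=0]
  L1: frame=0x3C idx=18 entry=0x40007 [P=1 RW=1 US=1 PS=0]
  ⇒ phys 0x407E4  [2 reads]
#4 VA=0xA0293A (w,kernel):
  L0: frame=0x2C idx=5 entry=0x43007 [P=1 RW=1 US=1 PS=0]
  L1: frame=0x43 idx=2 entry=0x45005 [P=1 RW=0 US=1 PS=0]
  ⇒ fault: PROTECTION_VIOLATION  — 2 lookups
#5 VA=0xC1C0FB (w,user):
  L0: frame=0x2C idx=6 entry=0x47007 [P=1 RW=1 US=1 PS=0]
  L1: frame=0x47 idx=28 entry=0x48007 [P=1 RW=1 US=1 PS=0]
  ⇒ phys 0x480FB  [2 reads]
#6 VA=0x202E4E (r,kernel):
  L0: frame=0x2C idx=1 entry=0x4A007 [P=1 RW=1 US=1 PS=0]
  L1: frame=0x4A idx=2 entry=0x4D007 [P=1 RW=1 US=1 PS=0]
  ⇒ phys 0x4DE4E  [2 reads]

TLB: [["0x140B", "0x33"], ["0x101D", "0x38"], ["0x1812", "0x40"], ["0xC1C", "0x48"], ["0x202", "0x4D"]]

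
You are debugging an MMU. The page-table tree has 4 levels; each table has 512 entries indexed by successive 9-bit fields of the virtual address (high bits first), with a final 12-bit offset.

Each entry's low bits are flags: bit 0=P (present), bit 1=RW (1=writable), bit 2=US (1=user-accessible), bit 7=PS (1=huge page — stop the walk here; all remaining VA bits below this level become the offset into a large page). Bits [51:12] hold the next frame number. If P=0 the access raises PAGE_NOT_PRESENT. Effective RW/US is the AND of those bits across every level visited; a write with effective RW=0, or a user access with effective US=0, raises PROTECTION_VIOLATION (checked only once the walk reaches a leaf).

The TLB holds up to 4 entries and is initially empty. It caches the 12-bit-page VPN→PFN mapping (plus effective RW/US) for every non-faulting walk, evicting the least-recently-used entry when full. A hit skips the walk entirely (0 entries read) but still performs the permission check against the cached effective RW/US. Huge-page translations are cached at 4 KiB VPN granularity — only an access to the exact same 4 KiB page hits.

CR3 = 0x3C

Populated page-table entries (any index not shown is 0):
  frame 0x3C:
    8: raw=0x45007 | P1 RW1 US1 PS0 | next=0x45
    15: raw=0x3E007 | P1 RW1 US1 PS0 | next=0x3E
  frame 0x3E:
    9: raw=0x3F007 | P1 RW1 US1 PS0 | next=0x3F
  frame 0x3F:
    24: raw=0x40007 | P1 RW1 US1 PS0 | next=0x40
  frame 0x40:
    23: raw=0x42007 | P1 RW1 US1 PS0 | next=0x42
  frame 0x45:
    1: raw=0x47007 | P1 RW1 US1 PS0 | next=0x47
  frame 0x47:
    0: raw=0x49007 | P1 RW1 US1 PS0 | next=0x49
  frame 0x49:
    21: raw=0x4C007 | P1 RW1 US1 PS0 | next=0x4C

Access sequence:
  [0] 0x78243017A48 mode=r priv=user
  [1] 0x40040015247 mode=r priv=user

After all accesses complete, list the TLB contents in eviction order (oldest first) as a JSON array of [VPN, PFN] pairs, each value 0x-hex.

Trace:
#0 VA=0x78243017A48 (r,user):
  [0] read 0x3C idx=15: raw=0x3E007 flags P=1 W=1 U=1 S=0
  [1] read 0x3E idx=9: raw=0x3F007 flags P=1 W=1 U=1 S=0
  [2] read 0x3F idx=24: raw=0x40007 flags P=1 W=1 U=1 S=0
  [3] read 0x40 idx=23: raw=0x42007 flags P=1 W=1 U=1 S=0
  → PA=0x42A48  (4 entries read)
#1 VA=0x40040015247 (r,user):
  [0] read 0x3C idx=8: raw=0x45007 flags P=1 W=1 U=1 S=0
  [1] read 0x45 idx=1: raw=0x47007 flags P=1 W=1 U=1 S=0
  [2] read 0x47 idx=0: raw=0x49007 flags P=1 W=1 U=1 S=0
  [3] read 0x49 idx=21: raw=0x4C007 flags P=1 W=1 U=1 S=0
  → PA=0x4C247  (4 entries read)

TLB: [["0x78243017", "0x42"], ["0x40040015", "0x4C"]]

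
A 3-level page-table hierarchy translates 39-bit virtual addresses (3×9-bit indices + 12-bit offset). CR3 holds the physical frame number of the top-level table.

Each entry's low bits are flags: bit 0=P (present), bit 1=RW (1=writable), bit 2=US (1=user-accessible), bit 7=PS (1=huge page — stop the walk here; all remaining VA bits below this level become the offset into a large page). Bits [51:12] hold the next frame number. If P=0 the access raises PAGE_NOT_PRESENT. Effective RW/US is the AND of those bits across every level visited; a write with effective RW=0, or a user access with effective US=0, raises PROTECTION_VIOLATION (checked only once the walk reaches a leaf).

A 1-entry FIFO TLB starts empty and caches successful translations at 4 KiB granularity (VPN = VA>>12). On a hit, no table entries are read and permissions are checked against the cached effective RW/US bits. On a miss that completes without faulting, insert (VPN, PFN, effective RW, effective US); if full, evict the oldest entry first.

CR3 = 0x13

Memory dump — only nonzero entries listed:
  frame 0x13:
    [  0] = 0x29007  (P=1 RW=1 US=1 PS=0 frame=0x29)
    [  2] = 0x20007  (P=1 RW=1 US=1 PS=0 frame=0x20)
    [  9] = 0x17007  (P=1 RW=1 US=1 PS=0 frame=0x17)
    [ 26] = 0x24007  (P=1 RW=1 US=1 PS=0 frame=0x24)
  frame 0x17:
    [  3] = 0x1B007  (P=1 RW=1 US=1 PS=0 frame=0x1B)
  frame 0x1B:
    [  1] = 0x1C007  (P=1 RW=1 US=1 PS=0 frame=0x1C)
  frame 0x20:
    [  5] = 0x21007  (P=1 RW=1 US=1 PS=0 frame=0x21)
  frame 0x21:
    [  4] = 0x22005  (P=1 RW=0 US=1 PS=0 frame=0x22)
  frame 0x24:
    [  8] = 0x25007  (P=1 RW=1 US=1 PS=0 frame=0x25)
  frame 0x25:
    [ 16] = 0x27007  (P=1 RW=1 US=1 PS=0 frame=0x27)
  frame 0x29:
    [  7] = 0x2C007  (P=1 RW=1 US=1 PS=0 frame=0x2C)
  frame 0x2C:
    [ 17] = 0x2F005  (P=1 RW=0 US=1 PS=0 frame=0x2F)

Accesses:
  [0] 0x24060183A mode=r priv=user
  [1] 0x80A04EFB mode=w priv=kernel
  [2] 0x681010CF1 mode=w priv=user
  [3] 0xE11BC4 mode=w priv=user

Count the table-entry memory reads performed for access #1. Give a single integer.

Trace:
#0 VA=0x24060183A (r,user):
  lvl0: tbl 0x13, slot 9 ⇒ 0x17007 (P1/RW1/US1/PS0)
  lvl1: tbl 0x17, slot 3 ⇒ 0x1B007 (P1/RW1/US1/PS0)
  lvl2: tbl 0x1B, slot 1 ⇒ 0x1C007 (P1/RW1/US1/PS0)
  → PA=0x1C83A  (3 entries read)
#1 VA=0x80A04EFB (w,kernel):
  lvl0: tbl 0x13, slot 2 ⇒ 0x20007 (P1/RW1/US1/PS0)
  lvl1: tbl 0x20, slot 5 ⇒ 0x21007 (P1/RW1/US1/PS0)
  lvl2: tbl 0x21, slot 4 ⇒ 0x22005 (P1/RW0/US1/PS0)
  → PROTECTION_VIOLATION  (3 entries read)
#2 VA=0x681010CF1 (w,user):
  lvl0: tbl 0x13, slot 26 ⇒ 0x24007 (P1/RW1/US1/PS0)
  lvl1: tbl 0x24, slot 8 ⇒ 0x25007 (P1/RW1/US1/PS0)
  lvl2: tbl 0x25, slot 16 ⇒ 0x27007 (P1/RW1/US1/PS0)
  → PA=0x27CF1  (3 entries read)
#3 VA=0xE11BC4 (w,user):
  lvl0: tbl 0x13, slot 0 ⇒ 0x29007 (P1/RW1/US1/PS0)
  lvl1: tbl 0x29, slot 7 ⇒ 0x2C007 (P1/RW1/US1/PS0)
  lvl2: tbl 0x2C, slot 17 ⇒ 0x2F005 (P1/RW0/US1/PS0)
  → PROTECTION_VIOLATION  (3 entries read)

Entries read for #1: 3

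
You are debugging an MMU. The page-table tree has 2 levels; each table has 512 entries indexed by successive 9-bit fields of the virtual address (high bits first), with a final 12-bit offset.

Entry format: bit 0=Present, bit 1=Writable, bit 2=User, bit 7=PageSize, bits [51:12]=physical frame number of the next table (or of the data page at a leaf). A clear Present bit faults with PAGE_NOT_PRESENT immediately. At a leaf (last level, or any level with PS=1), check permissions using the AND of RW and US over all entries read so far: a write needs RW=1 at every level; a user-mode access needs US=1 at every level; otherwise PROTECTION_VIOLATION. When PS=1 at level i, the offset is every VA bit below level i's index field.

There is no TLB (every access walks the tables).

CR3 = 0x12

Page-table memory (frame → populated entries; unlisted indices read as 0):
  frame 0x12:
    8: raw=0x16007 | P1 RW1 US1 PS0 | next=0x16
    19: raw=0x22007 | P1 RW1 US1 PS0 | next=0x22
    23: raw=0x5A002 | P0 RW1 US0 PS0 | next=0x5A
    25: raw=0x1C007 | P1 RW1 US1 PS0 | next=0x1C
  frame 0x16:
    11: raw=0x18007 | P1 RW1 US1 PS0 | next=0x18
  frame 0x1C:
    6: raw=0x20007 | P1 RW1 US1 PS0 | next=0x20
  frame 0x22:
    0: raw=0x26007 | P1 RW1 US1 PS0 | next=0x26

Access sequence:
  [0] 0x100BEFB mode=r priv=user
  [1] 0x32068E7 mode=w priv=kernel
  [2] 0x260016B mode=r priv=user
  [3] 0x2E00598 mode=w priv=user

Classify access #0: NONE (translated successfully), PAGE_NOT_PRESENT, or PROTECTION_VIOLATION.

Per-access translation:
#0 VA=0x100BEFB (r,user):
  lvl0: tbl 0x12, slot 8 ⇒ 0x16007 (P1/RW1/US1/PS0)
  lvl1: tbl 0x16, slot 11 ⇒ 0x18007 (P1/RW1/US1/PS0)
  → PA=0x18EFB  (2 entries read)
#1 VA=0x32068E7 (w,kernel):
  lvl0: tbl 0x12, slot 25 ⇒ 0x1C007 (P1/RW1/US1/PS0)
  lvl1: tbl 0x1C, slot 6 ⇒ 0x20007 (P1/RW1/US1/PS0)
  → PA=0x208E7  (2 entries read)
#2 VA=0x260016B (r,user):
  lvl0: tbl 0x12, slot 19 ⇒ 0x22007 (P1/RW1/US1/PS0)
  lvl1: tbl 0x22, slot 0 ⇒ 0x26007 (P1/RW1/US1/PS0)
  → PA=0x2616B  (2 entries read)
#3 VA=0x2E00598 (w,user):
  lvl0: tbl 0x12, slot 23 ⇒ 0x5A002 (P0/RW1/US0/PS0)
  ⇒ fault: PAGE_NOT_PRESENT  — 1 lookups

Access #0 fault: NONE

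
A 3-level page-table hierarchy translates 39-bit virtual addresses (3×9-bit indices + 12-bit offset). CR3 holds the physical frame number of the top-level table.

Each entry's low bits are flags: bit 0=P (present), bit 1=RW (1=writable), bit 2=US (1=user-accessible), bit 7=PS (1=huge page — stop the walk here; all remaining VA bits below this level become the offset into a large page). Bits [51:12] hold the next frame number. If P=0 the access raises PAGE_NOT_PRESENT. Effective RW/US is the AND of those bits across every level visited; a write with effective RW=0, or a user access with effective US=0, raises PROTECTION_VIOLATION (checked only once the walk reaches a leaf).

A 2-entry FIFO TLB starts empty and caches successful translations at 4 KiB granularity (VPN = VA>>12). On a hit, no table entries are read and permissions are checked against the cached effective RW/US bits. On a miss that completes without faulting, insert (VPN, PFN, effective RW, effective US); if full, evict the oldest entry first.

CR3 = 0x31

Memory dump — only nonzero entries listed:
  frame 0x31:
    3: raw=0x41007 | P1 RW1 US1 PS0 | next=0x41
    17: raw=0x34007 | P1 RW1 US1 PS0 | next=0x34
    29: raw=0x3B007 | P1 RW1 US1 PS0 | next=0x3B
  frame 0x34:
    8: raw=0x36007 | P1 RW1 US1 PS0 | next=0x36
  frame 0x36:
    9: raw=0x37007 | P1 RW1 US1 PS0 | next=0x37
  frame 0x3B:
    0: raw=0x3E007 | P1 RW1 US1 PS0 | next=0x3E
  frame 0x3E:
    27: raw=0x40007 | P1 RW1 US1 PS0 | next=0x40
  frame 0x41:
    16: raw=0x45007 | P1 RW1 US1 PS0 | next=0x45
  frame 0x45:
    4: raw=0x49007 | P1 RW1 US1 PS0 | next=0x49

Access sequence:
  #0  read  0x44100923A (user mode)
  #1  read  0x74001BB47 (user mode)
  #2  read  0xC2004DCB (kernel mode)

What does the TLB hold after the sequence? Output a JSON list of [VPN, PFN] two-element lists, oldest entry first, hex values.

Trace:
#0 VA=0x44100923A (r,user):
  L0 @0x31[17] → 0x34007  P=1,RW=1,US=1,PS=0
  L1 @0x34[8] → 0x36007  P=1,RW=1,US=1,PS=0
  L2 @0x36[9] → 0x37007  P=1,RW=1,US=1,PS=0
  → PA=0x3723A  (3 entries read)
#1 VA=0x74001BB47 (r,user):
  L0 @0x31[29] → 0x3B007  P=1,RW=1,US=1,PS=0
  L1 @0x3B[0] → 0x3E007  P=1,RW=1,US=1,PS=0
  L2 @0x3E[27] → 0x40007  P=1,RW=1,US=1,PS=0
  → PA=0x40B47  (3 entries read)
#2 VA=0xC2004DCB (r,kernel):
  L0 @0x31[3] → 0x41007  P=1,RW=1,US=1,PS=0
  L1 @0x41[16] → 0x45007  P=1,RW=1,US=1,PS=0
  L2 @0x45[4] → 0x49007  P=1,RW=1,US=1,PS=0
  → PA=0x49DCB  (3 entries read)

TLB: [["0x74001B", "0x40"], ["0xC2004", "0x49"]]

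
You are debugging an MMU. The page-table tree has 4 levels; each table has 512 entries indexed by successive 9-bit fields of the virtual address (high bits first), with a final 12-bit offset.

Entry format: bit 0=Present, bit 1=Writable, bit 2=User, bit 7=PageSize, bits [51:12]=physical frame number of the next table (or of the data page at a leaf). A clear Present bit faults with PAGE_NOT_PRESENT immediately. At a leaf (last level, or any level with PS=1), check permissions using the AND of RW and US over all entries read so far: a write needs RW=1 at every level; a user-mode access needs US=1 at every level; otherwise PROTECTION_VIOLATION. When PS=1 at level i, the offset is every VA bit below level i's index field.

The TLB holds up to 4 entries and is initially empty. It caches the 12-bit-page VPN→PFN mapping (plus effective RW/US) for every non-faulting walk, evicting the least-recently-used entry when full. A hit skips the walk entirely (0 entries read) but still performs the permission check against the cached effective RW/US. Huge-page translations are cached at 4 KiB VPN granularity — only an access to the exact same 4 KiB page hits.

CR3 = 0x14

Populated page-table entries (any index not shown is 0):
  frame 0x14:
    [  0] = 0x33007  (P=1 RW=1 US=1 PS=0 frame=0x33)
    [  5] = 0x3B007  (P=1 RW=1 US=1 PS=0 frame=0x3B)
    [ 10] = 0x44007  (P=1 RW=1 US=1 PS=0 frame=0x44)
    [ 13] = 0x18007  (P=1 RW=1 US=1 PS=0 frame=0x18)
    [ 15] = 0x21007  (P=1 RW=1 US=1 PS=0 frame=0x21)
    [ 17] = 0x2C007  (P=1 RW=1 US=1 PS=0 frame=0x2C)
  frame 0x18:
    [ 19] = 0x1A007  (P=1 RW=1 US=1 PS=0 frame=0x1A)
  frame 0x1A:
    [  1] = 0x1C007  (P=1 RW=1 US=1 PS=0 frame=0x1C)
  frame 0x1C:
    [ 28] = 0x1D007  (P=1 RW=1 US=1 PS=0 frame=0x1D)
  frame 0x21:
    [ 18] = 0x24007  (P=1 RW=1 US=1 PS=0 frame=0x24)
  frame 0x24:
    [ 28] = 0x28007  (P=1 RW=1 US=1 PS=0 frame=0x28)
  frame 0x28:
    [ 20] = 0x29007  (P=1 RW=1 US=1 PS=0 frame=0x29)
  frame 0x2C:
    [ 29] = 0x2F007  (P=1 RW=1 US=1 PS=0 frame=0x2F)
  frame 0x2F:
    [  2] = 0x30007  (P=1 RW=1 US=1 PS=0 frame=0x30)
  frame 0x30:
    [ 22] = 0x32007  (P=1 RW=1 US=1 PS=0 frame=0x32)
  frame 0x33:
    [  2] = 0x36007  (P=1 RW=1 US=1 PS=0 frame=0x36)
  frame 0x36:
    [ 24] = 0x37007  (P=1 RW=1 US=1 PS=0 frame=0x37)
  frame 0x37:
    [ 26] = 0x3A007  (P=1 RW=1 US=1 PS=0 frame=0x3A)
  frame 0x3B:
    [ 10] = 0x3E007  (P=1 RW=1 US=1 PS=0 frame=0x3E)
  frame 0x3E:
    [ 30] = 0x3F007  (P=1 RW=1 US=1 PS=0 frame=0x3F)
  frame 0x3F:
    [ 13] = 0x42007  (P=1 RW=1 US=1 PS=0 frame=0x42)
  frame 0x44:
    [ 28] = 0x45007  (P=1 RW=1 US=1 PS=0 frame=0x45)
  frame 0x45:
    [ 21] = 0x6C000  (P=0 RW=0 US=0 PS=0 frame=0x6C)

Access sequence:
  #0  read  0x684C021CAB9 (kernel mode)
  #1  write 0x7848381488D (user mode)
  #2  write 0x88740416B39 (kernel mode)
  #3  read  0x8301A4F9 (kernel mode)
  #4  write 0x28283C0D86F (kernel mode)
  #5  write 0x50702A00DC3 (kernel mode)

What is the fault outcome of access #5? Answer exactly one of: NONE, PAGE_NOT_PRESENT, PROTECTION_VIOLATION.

Per-access translation:
#0 VA=0x684C021CAB9 (r,kernel):
  [0] read 0x14 idx=13: raw=0x18007 flags P=1 W=1 U=1 S=0
  [1] read 0x18 idx=19: raw=0x1A007 flags P=1 W=1 U=1 S=0
  [2] read 0x1A idx=1: raw=0x1C007 flags P=1 W=1 U=1 S=0
  [3] read 0x1C idx=28: raw=0x1D007 flags P=1 W=1 U=1 S=0
  ⇒ phys 0x1DAB9  [4 reads]
#1 VA=0x7848381488D (w,user):
  [0] read 0x14 idx=15: raw=0x21007 flags P=1 W=1 U=1 S=0
  [1] read 0x21 idx=18: raw=0x24007 flags P=1 W=1 U=1 S=0
  [2] read 0x24 idx=28: raw=0x28007 flags P=1 W=1 U=1 S=0
  [3] read 0x28 idx=20: raw=0x29007 flags P=1 W=1 U=1 S=0
  ⇒ phys 0x2988D  [4 reads]
#2 VA=0x88740416B39 (w,kernel):
  [0] read 0x14 idx=17: raw=0x2C007 flags P=1 W=1 U=1 S=0
  [1] read 0x2C idx=29: raw=0x2F007 flags P=1 W=1 U=1 S=0
  [2] read 0x2F idx=2: raw=0x30007 flags P=1 W=1 U=1 S=0
  [3] read 0x30 idx=22: raw=0x32007 flags P=1 W=1 U=1 S=0
  ⇒ phys 0x32B39  [4 reads]
#3 VA=0x8301A4F9 (r,kernel):
  [0] read 0x14 idx=0: raw=0x33007 flags P=1 W=1 U=1 S=0
  [1] read 0x33 idx=2: raw=0x36007 flags P=1 W=1 U=1 S=0
  [2] read 0x36 idx=24: raw=0x37007 flags P=1 W=1 U=1 S=0
  [3] read 0x37 idx=26: raw=0x3A007 flags P=1 W=1 U=1 S=0
  ⇒ phys 0x3A4F9  [4 reads]
#4 VA=0x28283C0D86F (w,kernel):
  [0] read 0x14 idx=5: raw=0x3B007 flags P=1 W=1 U=1 S=0
  [1] read 0x3B idx=10: raw=0x3E007 flags P=1 W=1 U=1 S=0
  [2] read 0x3E idx=30: raw=0x3F007 flags P=1 W=1 U=1 S=0
  [3] read 0x3F idx=13: raw=0x42007 flags P=1 W=1 U=1 S=0
  ⇒ phys 0x4286F  [4 reads]
#5 VA=0x50702A00DC3 (w,kernel):
  [0] read 0x14 idx=10: raw=0x44007 flags P=1 W=1 U=1 S=0
  [1] read 0x44 idx=28: raw=0x45007 flags P=1 W=1 U=1 S=0
  [2] read 0x45 idx=21: raw=0x6C000 flags P=0 W=0 U=0 S=0
  ✗ PAGE_NOT_PRESENT  [3 reads]

Access #5 fault: PAGE_NOT_PRESENT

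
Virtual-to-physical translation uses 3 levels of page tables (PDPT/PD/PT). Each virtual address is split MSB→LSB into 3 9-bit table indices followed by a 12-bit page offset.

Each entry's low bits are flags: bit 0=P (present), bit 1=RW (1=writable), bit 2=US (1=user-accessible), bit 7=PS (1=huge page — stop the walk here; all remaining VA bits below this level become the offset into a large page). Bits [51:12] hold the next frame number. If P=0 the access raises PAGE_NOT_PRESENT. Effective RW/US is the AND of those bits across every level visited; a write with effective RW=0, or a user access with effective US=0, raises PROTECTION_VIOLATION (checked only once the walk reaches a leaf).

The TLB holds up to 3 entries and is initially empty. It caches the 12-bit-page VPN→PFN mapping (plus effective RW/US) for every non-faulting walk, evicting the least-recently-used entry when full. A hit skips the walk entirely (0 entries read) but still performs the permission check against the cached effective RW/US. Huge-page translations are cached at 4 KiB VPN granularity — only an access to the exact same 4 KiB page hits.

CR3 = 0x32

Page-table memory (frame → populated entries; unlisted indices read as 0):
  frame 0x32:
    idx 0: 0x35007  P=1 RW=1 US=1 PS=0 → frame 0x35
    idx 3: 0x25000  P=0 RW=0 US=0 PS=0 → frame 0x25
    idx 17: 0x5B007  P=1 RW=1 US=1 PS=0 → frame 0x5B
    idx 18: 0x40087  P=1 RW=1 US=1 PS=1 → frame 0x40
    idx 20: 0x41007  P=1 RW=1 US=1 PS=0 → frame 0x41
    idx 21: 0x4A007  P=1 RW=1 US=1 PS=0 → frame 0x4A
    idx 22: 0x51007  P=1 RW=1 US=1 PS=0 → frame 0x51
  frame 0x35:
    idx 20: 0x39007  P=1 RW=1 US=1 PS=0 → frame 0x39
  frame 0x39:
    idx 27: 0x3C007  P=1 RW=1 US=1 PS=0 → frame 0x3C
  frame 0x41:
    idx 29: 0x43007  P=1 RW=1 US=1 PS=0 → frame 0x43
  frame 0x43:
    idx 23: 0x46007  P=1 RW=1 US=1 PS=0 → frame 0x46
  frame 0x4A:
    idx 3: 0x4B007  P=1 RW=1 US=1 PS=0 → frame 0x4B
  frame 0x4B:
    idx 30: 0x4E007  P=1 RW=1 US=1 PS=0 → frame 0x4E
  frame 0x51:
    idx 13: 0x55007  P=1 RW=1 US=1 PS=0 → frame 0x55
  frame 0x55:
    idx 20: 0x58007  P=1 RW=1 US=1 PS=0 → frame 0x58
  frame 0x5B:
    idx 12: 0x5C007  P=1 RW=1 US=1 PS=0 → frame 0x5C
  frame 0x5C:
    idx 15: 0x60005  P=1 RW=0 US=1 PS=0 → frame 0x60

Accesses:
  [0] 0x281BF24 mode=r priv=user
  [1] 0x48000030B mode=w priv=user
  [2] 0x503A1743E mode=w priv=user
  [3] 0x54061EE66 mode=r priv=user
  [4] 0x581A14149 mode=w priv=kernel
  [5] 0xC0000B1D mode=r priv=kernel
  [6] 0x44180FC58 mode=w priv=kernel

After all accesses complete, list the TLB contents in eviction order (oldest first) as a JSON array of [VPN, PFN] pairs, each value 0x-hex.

Walk each access:
#0 VA=0x281BF24 (r,user):
  [0] read 0x32 idx=0: raw=0x35007 flags P=1 W=1 U=1 S=0
  [1] read 0x35 idx=20: raw=0x39007 flags P=1 W=1 U=1 S=0
  [2] read 0x39 idx=27: raw=0x3C007 flags P=1 W=1 U=1 S=0
  ⇒ phys 0x3CF24  [3 reads]
#1 VA=0x48000030B (w,user):
  [0] read 0x32 idx=18: raw=0x40087 flags P=1 W=1 U=1 S=1
  ⇒ phys 0x4030B (huge @L0)  [1 reads]
#2 VA=0x503A1743E (w,user):
  [0] read 0x32 idx=20: raw=0x41007 flags P=1 W=1 U=1 S=0
  [1] read 0x41 idx=29: raw=0x43007 flags P=1 W=1 U=1 S=0
  [2] read 0x43 idx=23: raw=0x46007 flags P=1 W=1 U=1 S=0
  ⇒ phys 0x4643E  [3 reads]
#3 VA=0x54061EE66 (r,user):
  [0] read 0x32 idx=21: raw=0x4A007 flags P=1 W=1 U=1 S=0
  [1] read 0x4A idx=3: raw=0x4B007 flags P=1 W=1 U=1 S=0
  [2] read 0x4B idx=30: raw=0x4E007 flags P=1 W=1 U=1 S=0
  ⇒ phys 0x4EE66  [3 reads]
#4 VA=0x581A14149 (w,kernel):
  [0] read 0x32 idx=22: raw=0x51007 flags P=1 W=1 U=1 S=0
  [1] read 0x51 idx=13: raw=0x55007 flags P=1 W=1 U=1 S=0
  [2] read 0x55 idx=20: raw=0x58007 flags P=1 W=1 U=1 S=0
  ⇒ phys 0x58149  [3 reads]
#5 VA=0xC0000B1D (r,kernel):
  [0] read 0x32 idx=3: raw=0x25000 flags P=0 W=0 U=0 S=0
  ✗ PAGE_NOT_PRESENT  [1 reads]
#6 VA=0x44180FC58 (w,kernel):
  [0] read 0x32 idx=17: raw=0x5B007 flags P=1 W=1 U=1 S=0
  [1] read 0x5B idx=12: raw=0x5C007 flags P=1 W=1 U=1 S=0
  [2] read 0x5C idx=15: raw=0x60005 flags P=1 W=0 U=1 S=0
  ✗ PROTECTION_VIOLATION  [3 reads]

TLB: [["0x503A17", "0x46"], ["0x54061E", "0x4E"], ["0x581A14", "0x58"]]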